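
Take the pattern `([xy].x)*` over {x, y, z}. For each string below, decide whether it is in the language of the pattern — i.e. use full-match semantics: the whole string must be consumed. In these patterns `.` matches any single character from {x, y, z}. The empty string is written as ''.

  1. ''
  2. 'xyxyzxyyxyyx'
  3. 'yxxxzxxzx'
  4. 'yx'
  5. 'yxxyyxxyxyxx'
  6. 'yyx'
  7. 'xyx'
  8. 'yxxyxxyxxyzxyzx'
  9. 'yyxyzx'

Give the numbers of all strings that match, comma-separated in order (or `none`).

1 → match
2 → match
3 → match
4 → no match
5 → match
6 → match
7 → match
8 → match
9 → match

1, 2, 3, 5, 6, 7, 8, 9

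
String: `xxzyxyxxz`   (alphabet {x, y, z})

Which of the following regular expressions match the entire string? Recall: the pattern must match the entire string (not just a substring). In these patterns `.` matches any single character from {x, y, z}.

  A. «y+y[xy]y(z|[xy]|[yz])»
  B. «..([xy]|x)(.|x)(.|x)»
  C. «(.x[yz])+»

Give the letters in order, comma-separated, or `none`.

C

A → no match — must start with `y`
B → no match
C → match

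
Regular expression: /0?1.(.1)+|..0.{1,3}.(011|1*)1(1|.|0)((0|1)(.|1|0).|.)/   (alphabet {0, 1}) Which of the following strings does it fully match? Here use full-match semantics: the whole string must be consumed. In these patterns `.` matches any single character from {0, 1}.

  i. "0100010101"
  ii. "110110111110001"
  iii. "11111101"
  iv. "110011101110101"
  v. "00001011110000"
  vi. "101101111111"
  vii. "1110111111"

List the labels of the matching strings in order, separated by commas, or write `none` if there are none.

i → match
ii → match
iii → match
iv → match
v → match
vi → match
vii → no match

i, ii, iii, iv, v, vi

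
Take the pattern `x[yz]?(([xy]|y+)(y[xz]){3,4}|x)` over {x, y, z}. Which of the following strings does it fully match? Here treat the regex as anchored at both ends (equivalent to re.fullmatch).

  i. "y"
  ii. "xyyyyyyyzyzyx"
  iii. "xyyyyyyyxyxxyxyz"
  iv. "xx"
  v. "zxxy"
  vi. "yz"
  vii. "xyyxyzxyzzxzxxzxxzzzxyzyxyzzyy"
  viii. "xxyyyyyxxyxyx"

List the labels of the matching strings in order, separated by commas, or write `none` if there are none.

ii, iv

i → no match — must start with "x"
ii → match
iii → no match
iv → match
v → no match — must start with "x"
vi → no match — must start with "x"
vii → no match
viii → no match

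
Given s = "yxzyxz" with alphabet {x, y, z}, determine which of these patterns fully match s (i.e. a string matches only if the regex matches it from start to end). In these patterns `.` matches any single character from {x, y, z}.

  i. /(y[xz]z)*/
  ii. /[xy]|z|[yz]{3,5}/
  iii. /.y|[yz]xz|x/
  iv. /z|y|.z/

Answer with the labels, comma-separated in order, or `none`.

i → match
ii → no match
iii → no match
iv → no match

i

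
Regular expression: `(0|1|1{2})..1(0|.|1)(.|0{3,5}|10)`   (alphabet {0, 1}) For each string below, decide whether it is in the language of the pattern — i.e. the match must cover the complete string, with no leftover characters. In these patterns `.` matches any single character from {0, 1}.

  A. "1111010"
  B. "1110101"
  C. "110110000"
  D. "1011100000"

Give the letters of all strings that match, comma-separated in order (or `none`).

A, B, C, D

A → match
B → match
C → match
D → match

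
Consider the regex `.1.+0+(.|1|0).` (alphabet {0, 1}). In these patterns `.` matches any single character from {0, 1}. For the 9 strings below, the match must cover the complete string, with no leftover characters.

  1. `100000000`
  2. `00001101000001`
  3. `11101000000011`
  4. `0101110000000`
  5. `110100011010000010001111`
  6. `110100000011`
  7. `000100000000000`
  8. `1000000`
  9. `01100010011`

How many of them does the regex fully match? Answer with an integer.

4

1 → no match
2 → no match
3 → match
4 → match
5 → no match
6 → match
7 → no match
8 → no match
9 → match
Total matched: 4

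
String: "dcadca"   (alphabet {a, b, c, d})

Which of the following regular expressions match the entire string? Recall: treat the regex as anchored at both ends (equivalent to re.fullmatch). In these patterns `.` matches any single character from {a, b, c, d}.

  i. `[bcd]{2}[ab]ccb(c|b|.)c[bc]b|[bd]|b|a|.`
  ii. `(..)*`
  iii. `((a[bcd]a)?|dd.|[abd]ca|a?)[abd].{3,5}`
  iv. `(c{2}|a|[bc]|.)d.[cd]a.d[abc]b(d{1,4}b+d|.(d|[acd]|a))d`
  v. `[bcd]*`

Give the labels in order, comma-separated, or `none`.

i → no match
ii → match
iii → match
iv → no match — must end with "d"
v → no match

ii, iii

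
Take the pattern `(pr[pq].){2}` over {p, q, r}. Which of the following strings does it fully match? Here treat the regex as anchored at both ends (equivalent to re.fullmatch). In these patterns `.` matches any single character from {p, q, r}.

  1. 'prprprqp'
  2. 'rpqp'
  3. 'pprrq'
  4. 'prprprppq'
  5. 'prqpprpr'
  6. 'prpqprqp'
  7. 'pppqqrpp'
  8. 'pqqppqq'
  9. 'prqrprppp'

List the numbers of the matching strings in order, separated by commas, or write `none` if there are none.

1 → match
2 → no match — must start with 'pr'
3 → no match — must start with 'pr'
4 → no match
5 → match
6 → match
7 → no match — must start with 'pr'
8 → no match — must start with 'pr'
9 → no match

1, 5, 6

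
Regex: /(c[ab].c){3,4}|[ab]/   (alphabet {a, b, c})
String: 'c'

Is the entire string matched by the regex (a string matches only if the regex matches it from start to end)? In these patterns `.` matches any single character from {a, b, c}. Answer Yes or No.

No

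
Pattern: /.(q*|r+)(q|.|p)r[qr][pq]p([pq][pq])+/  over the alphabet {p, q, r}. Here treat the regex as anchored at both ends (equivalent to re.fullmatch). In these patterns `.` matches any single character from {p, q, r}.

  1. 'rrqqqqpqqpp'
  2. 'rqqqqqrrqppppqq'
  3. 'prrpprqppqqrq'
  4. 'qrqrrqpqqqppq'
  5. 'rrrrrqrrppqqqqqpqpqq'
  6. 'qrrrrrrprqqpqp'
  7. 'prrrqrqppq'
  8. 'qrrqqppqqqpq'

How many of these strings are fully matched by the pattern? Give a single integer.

1 → no match
2 → match
3 → no match
4 → match
5 → match
6 → match
7 → no match
8 → match
Total matched: 5

5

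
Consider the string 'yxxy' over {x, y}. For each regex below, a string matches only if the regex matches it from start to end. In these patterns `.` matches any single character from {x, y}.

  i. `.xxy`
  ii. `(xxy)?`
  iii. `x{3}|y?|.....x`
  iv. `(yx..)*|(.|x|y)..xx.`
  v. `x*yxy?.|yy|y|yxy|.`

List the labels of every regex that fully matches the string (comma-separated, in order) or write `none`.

i → match
ii → no match
iii → no match
iv → match
v → no match

i, iv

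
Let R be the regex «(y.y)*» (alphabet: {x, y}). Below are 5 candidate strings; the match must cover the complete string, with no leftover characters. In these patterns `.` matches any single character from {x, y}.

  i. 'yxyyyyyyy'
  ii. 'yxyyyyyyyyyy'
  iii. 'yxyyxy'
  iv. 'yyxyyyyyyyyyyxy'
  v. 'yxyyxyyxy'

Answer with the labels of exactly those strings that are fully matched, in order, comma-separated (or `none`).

i → match
ii → match
iii → match
iv → no match
v → match

i, ii, iii, v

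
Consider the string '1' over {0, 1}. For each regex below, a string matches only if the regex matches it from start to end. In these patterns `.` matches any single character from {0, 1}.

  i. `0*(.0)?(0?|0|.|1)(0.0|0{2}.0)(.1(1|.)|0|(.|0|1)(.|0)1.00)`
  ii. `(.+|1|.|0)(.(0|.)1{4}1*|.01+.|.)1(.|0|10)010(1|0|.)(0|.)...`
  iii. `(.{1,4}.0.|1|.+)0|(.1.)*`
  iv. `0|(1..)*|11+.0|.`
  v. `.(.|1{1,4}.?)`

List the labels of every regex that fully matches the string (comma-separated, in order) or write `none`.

i → no match
ii → no match
iii → no match
iv → match
v → no match

iv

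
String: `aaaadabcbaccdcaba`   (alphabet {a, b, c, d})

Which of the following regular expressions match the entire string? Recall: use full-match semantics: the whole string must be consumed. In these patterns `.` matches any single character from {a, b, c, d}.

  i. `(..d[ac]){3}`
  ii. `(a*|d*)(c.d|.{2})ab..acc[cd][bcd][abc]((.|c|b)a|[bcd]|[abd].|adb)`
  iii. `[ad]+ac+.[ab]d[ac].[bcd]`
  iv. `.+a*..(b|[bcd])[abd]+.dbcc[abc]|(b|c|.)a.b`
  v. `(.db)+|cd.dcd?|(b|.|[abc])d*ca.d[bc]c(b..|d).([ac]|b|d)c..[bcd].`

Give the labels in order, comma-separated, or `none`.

ii

i → no match
ii → match
iii → no match
iv → no match
v → no match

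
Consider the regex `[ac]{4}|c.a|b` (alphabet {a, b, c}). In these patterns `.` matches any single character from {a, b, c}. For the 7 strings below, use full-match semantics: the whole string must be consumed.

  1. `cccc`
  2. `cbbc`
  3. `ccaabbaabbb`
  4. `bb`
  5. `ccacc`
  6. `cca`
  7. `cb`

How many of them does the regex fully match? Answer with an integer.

2

1 → match
2 → no match
3 → no match
4 → no match
5 → no match
6 → match
7 → no match
Total matched: 2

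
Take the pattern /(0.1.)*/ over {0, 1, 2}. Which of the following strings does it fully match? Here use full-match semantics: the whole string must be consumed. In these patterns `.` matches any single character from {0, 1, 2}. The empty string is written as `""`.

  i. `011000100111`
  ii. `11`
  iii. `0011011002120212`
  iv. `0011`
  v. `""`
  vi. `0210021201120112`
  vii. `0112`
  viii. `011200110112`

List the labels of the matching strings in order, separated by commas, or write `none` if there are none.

i, iii, iv, v, vi, vii, viii

i → match
ii → no match
iii → match
iv → match
v → match
vi → match
vii → match
viii → match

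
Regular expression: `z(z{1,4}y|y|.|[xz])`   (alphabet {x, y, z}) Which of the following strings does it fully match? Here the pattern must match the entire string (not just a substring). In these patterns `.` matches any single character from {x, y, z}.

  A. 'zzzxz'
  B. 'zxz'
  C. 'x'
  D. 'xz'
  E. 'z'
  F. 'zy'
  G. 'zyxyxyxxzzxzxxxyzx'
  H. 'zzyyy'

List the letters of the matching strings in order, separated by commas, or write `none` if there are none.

A → no match
B → no match
C → no match — must start with 'z'
D → no match — must start with 'z'
E → no match
F → match
G → no match
H → no match

F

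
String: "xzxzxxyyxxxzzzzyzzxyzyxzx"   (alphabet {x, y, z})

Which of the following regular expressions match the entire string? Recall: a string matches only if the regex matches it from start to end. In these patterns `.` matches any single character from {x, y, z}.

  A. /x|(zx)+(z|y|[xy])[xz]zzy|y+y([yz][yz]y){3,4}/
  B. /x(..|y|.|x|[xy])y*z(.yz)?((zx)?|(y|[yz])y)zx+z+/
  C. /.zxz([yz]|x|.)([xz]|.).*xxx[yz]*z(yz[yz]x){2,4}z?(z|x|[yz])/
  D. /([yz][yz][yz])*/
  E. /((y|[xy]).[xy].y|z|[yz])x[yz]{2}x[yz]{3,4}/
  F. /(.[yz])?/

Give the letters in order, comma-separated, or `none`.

C

A → no match
B → no match — must end with "z"
C → match
D → no match
E → no match
F → no match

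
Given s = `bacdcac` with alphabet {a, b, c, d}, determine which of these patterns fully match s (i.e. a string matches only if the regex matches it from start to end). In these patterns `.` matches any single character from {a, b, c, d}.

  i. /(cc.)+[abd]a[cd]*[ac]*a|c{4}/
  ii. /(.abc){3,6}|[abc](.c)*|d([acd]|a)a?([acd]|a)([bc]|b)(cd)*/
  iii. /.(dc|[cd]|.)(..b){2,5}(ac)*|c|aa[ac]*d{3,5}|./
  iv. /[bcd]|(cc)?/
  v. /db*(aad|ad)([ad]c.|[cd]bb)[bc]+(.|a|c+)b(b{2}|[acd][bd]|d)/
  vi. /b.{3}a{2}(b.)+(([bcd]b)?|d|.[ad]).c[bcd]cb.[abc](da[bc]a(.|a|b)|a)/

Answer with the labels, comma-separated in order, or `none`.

ii

i → no match
ii → match
iii → no match
iv → no match
v → no match — must start with `d`
vi → no match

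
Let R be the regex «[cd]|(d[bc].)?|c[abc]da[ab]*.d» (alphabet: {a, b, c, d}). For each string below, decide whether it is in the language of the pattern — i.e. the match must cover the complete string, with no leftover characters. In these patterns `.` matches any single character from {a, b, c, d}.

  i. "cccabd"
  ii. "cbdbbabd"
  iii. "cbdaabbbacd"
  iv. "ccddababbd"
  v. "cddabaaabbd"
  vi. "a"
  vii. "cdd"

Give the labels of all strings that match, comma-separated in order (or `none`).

iii

i → no match
ii → no match
iii → match
iv → no match
v → no match
vi → no match
vii → no match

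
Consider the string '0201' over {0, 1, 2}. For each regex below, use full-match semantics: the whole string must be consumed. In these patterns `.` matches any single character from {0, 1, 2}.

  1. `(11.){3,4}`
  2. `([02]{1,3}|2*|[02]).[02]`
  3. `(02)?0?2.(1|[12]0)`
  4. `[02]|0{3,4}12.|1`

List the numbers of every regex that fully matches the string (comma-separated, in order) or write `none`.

3

1 → no match — must start with '11'
2 → no match
3 → match
4 → no match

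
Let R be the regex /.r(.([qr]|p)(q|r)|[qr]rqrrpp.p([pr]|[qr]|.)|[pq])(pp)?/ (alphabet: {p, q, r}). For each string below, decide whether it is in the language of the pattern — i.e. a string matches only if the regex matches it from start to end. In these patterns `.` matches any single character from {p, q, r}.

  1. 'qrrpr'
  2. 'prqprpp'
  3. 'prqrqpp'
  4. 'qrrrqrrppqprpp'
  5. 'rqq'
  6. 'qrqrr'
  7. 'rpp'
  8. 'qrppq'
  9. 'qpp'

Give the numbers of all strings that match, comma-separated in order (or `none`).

1, 2, 3, 4, 6, 8

1 → match
2 → match
3 → match
4 → match
5 → no match
6 → match
7 → no match
8 → match
9 → no match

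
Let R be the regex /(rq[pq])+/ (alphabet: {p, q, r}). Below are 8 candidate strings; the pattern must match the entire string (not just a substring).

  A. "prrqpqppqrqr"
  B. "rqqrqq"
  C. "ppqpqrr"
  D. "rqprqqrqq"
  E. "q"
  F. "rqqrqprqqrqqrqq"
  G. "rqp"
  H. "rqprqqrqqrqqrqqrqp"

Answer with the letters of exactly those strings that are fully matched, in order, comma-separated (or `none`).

A. "prrqpqppqrqr" → no match — must start with "rq"
B. "rqqrqq" → match
C. "ppqpqrr" → no match — must start with "rq"
D. "rqprqqrqq" → match
E. "q" → no match — must start with "rq"
F → match
G. "rqp" → match
H → match

B, D, F, G, H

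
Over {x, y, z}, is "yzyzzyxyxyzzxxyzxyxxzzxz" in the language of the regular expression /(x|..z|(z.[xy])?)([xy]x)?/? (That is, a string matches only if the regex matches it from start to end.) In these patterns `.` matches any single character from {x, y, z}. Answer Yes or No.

No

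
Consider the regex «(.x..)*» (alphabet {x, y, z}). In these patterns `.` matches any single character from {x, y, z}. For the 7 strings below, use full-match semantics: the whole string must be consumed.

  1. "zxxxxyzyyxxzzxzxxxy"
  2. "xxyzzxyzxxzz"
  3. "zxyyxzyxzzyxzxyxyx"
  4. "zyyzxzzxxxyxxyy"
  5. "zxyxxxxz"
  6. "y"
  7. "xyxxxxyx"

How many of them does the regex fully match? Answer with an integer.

1 → no match
2 → match
3 → no match
4 → no match
5 → match
6 → no match
7 → no match
Total matched: 2

2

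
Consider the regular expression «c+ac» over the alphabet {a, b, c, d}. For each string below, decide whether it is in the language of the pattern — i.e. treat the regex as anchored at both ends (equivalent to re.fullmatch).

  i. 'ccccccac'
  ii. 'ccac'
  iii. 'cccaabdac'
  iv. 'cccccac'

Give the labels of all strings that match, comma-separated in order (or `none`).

i. 'ccccccac' → match
ii. 'ccac' → match
iii. 'cccaabdac' → no match — must end with 'cac'
iv. 'cccccac' → match

i, ii, iv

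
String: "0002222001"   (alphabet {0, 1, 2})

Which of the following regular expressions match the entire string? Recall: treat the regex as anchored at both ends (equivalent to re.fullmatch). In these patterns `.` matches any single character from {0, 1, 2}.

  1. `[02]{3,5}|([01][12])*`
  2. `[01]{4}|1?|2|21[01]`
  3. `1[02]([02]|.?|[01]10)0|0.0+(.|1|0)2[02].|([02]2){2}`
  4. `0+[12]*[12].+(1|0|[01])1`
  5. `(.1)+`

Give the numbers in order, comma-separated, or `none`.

4

1 → no match
2 → no match
3 → no match
4 → match
5 → no match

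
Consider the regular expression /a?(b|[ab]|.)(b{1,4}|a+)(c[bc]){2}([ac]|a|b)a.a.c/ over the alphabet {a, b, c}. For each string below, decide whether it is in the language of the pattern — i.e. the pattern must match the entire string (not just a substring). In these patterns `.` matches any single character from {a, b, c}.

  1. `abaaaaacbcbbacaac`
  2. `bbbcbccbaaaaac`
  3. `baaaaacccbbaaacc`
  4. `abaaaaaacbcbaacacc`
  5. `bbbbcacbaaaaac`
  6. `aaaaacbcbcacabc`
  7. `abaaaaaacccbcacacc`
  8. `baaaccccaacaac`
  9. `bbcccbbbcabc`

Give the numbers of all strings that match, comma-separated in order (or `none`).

1 → match
2 → no match
3 → match
4 → match
5 → no match
6 → match
7 → match
8 → match
9 → no match

1, 3, 4, 6, 7, 8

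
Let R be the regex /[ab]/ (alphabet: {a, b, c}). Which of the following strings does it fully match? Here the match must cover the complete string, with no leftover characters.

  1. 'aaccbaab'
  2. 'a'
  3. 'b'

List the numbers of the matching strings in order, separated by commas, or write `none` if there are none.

1 → no match
2 → match
3 → match

2, 3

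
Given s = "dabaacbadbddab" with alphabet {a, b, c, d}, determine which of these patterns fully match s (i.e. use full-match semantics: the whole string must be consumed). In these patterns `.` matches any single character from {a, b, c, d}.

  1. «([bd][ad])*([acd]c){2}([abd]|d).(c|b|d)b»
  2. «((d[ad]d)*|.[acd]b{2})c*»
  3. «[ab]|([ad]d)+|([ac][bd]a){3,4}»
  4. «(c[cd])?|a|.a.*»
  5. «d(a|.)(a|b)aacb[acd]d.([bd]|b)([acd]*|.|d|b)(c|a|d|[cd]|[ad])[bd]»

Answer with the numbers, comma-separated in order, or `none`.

1 → no match
2 → no match
3 → no match
4 → match
5 → match

4, 5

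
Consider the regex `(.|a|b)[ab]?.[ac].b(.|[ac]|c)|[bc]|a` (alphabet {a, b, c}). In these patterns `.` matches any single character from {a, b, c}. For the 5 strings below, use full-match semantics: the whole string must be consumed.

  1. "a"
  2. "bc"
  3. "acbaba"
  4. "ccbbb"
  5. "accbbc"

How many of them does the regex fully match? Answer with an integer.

1 → match
2 → no match
3 → no match
4 → no match
5 → match
Total matched: 2

2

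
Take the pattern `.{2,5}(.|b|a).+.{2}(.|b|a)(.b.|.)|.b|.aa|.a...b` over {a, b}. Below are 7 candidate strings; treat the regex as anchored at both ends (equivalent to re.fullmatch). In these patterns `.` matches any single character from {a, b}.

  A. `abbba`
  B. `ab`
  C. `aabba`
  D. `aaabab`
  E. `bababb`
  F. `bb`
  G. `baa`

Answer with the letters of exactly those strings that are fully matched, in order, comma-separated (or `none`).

B, D, E, F, G

A → no match
B → match
C → no match
D → match
E → match
F → match
G → match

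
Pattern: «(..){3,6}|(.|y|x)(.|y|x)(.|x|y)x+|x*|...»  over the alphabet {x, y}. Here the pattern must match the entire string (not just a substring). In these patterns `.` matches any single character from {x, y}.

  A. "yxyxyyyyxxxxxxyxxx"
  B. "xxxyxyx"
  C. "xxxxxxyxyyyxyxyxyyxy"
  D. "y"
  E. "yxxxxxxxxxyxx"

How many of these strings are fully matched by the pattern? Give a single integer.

0

A → no match
B → no match
C → no match
D → no match
E → no match
Total matched: 0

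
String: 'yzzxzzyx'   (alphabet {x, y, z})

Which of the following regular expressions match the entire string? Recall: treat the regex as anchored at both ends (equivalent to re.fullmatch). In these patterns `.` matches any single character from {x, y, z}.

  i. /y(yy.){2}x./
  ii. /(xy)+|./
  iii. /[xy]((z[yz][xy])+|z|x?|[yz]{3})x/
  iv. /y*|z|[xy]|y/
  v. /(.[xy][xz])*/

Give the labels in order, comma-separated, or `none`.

iii

i → no match — must start with 'yyy'
ii → no match
iii → match
iv → no match
v → no match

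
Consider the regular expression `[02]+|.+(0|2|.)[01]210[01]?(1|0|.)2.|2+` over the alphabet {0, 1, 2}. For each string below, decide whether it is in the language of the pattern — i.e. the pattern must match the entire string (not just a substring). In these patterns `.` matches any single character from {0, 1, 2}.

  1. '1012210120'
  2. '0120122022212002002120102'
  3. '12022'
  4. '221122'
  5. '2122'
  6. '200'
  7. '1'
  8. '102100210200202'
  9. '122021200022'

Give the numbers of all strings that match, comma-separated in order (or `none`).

1 → no match
2 → no match
3 → no match
4 → no match
5 → no match
6 → match
7 → no match
8 → no match
9 → no match

6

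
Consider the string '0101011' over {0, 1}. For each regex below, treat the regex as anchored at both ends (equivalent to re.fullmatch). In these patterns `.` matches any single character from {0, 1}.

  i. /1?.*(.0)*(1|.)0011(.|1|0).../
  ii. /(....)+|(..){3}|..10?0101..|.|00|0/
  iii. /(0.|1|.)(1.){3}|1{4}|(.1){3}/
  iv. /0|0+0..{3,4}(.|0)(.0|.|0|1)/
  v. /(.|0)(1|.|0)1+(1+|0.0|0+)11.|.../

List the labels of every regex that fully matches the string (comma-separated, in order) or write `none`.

i → no match
ii → no match
iii → match
iv → no match
v → no match

iii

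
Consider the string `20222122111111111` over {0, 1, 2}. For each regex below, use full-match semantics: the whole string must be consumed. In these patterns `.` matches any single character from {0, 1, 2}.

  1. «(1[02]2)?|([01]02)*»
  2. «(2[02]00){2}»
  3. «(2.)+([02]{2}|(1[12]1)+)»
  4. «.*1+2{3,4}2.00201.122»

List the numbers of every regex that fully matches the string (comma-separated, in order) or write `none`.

1 → no match
2 → no match — must end with `00`
3 → match
4 → no match — must end with `122`

3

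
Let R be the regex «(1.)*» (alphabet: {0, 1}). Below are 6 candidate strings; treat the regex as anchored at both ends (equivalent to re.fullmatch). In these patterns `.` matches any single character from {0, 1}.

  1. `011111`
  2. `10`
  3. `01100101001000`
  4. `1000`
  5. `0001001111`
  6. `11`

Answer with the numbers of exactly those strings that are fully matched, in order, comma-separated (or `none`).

2, 6

1 → no match
2 → match
3 → no match
4 → no match
5 → no match
6 → match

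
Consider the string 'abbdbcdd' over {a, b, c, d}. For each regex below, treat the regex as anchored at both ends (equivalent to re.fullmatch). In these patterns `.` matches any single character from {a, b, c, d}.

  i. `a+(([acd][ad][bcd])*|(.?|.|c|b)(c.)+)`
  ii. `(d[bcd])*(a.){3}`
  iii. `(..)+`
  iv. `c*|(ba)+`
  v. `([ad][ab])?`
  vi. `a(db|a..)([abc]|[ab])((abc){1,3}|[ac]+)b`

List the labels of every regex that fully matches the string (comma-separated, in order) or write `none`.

iii

i → no match
ii → no match
iii → match
iv → no match
v → no match
vi → no match — must end with 'b'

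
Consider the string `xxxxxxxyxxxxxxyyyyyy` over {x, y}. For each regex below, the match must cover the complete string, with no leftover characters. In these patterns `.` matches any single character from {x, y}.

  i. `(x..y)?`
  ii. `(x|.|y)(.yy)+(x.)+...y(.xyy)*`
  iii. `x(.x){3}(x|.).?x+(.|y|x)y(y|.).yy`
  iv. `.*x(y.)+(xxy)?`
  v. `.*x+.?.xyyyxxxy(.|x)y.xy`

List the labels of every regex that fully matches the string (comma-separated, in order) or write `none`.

iii, iv

i → no match
ii → no match
iii → match
iv → match
v → no match — must end with `xy`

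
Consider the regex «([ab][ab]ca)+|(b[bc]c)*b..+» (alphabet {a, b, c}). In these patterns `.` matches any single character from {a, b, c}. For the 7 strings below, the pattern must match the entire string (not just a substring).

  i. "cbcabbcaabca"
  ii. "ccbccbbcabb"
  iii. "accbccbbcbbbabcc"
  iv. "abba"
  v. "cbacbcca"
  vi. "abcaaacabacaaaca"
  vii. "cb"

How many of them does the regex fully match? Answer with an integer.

i → no match
ii → no match
iii → no match
iv → no match
v → no match
vi → match
vii → no match
Total matched: 1

1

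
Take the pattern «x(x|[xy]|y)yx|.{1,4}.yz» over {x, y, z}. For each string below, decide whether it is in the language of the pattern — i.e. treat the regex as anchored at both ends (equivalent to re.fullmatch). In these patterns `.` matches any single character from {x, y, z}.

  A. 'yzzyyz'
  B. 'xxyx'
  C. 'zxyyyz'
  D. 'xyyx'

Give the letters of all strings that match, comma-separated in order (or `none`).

A, B, C, D

A → match
B → match
C → match
D → match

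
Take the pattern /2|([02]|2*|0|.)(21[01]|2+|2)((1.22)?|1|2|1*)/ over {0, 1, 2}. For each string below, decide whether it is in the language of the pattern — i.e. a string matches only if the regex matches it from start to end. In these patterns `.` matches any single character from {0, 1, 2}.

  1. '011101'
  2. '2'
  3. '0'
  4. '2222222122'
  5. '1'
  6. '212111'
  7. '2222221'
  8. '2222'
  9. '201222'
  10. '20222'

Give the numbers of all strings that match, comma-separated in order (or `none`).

1 → no match
2 → match
3 → no match
4 → no match
5 → no match
6 → no match
7 → match
8 → match
9 → no match
10 → no match

2, 7, 8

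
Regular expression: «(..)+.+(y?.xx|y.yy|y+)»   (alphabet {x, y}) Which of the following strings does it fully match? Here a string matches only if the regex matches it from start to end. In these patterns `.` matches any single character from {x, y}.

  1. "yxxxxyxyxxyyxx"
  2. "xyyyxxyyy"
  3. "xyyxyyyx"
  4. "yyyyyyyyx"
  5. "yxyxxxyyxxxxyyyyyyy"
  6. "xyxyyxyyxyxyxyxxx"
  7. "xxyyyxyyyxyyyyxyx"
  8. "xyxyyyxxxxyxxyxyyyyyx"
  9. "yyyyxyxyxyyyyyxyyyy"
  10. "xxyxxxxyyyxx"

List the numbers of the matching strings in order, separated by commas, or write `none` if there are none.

1, 2, 5, 6, 9, 10

1 → match
2. "xyyyxxyyy" → match
3. "xyyxyyyx" → no match
4. "yyyyyyyyx" → no match
5 → match
6 → match
7 → no match
8 → no match
9 → match
10. "xxyxxxxyyyxx" → match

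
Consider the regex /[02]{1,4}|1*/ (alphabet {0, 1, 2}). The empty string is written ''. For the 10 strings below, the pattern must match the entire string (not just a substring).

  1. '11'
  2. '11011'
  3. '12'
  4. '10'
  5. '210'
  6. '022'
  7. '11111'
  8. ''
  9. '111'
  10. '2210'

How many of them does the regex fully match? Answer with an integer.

1 → match
2 → no match
3 → no match
4 → no match
5 → no match
6 → match
7 → match
8 → match
9 → match
10 → no match
Total matched: 5

5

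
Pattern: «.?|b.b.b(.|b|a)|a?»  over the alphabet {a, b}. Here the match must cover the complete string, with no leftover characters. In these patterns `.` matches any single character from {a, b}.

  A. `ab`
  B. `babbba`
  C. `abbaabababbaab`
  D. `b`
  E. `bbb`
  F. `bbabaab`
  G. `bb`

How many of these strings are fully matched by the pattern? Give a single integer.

2

A → no match
B → match
C → no match
D → match
E → no match
F → no match
G → no match
Total matched: 2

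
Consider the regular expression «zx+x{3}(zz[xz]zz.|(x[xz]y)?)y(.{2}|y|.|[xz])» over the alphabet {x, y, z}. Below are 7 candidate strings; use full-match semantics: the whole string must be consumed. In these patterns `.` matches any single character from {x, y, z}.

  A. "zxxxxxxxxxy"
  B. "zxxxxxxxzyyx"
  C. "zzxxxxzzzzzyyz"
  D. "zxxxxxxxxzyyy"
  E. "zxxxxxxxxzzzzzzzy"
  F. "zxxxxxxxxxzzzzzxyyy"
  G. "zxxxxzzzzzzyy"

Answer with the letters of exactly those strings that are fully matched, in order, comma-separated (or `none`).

B, D, F, G

A → no match
B → match
C → no match — must start with "zx"
D → match
E → no match
F → match
G → match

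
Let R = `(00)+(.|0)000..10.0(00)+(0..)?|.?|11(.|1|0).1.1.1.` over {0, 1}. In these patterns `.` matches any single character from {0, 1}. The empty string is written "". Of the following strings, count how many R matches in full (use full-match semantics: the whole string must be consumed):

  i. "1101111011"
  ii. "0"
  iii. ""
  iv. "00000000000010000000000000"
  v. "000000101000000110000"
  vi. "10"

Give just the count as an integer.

i. "1101111011" → match
ii. "0" → match
iii. "" → match
iv → match
v → no match
vi. "10" → no match
Total matched: 4

4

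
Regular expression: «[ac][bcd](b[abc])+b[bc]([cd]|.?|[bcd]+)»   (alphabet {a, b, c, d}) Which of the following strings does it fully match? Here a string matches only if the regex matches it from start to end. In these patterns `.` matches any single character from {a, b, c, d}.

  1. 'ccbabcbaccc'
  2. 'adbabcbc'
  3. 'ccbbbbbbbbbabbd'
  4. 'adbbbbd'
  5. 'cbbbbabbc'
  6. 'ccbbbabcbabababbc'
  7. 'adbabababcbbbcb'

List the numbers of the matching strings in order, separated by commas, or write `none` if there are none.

1. 'ccbabcbaccc' → no match
2. 'adbabcbc' → match
3 → match
4. 'adbbbbd' → match
5. 'cbbbbabbc' → match
6 → match
7 → match

2, 3, 4, 5, 6, 7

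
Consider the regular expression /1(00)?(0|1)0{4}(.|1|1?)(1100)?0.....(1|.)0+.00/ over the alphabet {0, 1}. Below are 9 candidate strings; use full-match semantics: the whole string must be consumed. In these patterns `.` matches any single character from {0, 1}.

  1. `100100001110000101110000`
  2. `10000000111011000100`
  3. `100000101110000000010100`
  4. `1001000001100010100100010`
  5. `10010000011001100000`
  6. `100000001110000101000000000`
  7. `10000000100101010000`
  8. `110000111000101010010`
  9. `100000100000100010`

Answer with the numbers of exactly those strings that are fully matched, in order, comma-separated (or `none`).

1, 2, 5, 6, 7

1 → match
2 → match
3 → no match
4 → no match — must end with `00`
5 → match
6 → match
7 → match
8 → no match — must end with `00`
9 → no match — must end with `00`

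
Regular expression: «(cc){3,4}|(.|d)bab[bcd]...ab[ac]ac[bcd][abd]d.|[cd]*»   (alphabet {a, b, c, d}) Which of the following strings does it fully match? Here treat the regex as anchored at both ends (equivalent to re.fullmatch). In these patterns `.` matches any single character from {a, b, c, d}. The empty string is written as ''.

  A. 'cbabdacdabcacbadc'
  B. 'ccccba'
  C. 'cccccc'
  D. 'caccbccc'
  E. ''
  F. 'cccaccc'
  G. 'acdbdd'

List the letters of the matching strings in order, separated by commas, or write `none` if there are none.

A, C, E

A → match
B. 'ccccba' → no match
C. 'cccccc' → match
D. 'caccbccc' → no match
E. '' → match
F. 'cccaccc' → no match
G. 'acdbdd' → no match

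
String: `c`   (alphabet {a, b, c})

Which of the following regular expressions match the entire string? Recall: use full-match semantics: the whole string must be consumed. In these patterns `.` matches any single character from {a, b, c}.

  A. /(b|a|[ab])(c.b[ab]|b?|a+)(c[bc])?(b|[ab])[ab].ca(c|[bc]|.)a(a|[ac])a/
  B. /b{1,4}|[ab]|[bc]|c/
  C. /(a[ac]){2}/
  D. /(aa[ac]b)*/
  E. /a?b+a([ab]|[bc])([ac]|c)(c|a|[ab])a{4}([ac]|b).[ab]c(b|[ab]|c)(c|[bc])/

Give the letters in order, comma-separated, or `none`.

B

A → no match — must end with `a`
B → match
C → no match — must start with `a`
D → no match
E → no match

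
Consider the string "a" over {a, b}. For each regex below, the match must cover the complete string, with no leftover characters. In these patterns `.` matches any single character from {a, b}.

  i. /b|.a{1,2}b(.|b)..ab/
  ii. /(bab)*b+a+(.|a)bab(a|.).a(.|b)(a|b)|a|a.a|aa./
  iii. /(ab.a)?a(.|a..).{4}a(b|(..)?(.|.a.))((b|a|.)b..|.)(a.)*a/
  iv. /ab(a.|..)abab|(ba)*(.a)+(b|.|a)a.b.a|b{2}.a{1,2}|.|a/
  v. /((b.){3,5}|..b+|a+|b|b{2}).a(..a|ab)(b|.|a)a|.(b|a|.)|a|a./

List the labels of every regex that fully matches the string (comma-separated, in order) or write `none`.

ii, iv, v

i → no match
ii → match
iii → no match
iv → match
v → match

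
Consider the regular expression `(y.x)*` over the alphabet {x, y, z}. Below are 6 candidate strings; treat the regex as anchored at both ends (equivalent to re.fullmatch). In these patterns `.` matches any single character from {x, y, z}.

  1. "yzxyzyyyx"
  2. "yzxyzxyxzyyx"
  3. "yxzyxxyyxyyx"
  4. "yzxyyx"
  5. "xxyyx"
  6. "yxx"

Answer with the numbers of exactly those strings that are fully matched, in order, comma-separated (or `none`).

1. "yzxyzyyyx" → no match
2. "yzxyzxyxzyyx" → no match
3. "yxzyxxyyxyyx" → no match
4. "yzxyyx" → match
5. "xxyyx" → no match
6. "yxx" → match

4, 6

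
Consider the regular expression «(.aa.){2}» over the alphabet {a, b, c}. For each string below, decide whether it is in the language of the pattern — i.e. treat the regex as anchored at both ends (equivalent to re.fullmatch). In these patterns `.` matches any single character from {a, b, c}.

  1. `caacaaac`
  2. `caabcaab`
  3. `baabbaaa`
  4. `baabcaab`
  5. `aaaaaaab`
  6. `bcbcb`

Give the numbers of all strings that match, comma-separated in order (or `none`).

1 → match
2 → match
3 → match
4 → match
5 → match
6 → no match

1, 2, 3, 4, 5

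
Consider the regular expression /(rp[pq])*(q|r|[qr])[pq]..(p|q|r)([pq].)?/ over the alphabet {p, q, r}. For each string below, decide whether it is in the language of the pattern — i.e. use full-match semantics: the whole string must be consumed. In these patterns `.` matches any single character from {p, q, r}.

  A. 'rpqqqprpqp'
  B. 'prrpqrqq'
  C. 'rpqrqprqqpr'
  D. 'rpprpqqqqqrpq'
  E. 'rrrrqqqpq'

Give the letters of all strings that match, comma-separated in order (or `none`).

A, D

A → match
B → no match
C → no match
D → match
E → no match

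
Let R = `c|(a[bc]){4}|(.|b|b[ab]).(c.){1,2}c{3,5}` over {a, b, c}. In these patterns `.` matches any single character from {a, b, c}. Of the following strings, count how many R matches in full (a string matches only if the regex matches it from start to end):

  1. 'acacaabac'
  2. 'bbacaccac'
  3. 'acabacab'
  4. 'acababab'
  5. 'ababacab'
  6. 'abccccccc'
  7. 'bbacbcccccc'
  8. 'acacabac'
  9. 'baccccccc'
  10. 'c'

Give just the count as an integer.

1 → no match
2 → no match
3 → match
4 → match
5 → match
6 → match
7 → match
8 → match
9 → match
10 → match
Total matched: 8

8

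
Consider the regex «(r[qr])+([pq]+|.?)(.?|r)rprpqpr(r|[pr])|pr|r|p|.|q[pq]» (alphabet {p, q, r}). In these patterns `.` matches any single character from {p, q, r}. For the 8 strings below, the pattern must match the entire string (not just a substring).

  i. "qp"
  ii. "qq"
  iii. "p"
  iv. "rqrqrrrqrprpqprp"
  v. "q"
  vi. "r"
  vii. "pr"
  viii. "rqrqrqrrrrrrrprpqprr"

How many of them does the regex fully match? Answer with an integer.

i. "qp" → match
ii. "qq" → match
iii. "p" → match
iv → match
v. "q" → match
vi. "r" → match
vii. "pr" → match
viii → match
Total matched: 8

8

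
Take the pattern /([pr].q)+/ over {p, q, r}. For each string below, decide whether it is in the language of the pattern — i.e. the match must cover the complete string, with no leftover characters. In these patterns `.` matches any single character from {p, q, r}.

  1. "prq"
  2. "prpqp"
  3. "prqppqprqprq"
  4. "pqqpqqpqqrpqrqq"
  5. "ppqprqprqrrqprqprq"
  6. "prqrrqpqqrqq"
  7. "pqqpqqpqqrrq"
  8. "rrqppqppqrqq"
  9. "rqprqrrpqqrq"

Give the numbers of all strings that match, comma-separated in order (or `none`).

1 → match
2 → no match — must end with "q"
3 → match
4 → match
5 → match
6 → match
7 → match
8 → match
9 → no match

1, 3, 4, 5, 6, 7, 8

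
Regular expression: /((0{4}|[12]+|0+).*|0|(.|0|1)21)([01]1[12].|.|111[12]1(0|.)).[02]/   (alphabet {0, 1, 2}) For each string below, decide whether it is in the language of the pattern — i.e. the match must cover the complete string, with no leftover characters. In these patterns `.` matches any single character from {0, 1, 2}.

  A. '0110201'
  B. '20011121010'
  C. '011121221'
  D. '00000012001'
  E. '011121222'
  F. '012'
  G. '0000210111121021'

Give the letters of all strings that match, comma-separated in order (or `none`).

A → no match
B → match
C → no match
D → no match
E → match
F → no match
G → no match

B, E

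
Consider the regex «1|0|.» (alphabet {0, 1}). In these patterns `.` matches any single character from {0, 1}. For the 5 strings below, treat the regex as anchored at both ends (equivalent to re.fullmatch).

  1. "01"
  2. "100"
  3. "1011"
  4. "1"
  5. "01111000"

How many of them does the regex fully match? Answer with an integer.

1 → no match
2 → no match
3 → no match
4 → match
5 → no match
Total matched: 1

1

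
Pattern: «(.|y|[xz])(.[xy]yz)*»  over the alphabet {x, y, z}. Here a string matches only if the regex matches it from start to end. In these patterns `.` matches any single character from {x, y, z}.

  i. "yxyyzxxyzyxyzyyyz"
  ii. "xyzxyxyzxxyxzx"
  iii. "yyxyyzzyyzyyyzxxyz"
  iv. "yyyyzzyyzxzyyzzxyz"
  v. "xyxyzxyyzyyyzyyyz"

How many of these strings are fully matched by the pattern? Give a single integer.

i → match
ii → no match
iii → no match
iv → no match
v → match
Total matched: 2

2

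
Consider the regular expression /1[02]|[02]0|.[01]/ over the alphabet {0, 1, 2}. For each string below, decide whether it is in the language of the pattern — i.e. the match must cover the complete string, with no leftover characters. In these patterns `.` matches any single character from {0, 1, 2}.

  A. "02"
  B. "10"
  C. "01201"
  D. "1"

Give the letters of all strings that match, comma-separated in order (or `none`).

B

A → no match
B → match
C → no match
D → no match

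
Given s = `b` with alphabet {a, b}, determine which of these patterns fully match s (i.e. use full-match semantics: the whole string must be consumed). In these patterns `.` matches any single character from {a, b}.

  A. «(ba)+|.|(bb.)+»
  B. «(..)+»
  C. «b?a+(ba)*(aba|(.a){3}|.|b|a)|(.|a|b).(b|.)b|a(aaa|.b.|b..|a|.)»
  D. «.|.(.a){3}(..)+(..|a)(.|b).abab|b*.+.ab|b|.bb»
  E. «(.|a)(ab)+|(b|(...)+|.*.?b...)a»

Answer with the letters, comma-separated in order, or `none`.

A, D

A → match
B → no match
C → no match
D → match
E → no match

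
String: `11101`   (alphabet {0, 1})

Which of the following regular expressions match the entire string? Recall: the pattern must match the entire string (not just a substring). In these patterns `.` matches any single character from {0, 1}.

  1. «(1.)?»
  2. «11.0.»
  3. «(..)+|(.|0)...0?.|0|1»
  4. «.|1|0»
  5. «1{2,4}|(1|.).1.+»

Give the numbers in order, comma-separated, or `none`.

1 → no match
2 → match
3 → match
4 → no match
5 → match

2, 3, 5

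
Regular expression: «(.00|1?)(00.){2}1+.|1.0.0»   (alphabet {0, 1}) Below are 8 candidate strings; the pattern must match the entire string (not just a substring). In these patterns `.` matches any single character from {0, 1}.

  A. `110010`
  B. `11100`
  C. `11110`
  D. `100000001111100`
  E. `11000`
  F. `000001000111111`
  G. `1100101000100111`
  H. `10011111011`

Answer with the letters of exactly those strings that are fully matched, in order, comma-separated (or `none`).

A → no match
B → no match
C → no match
D → no match
E → match
F → match
G → no match
H → no match

E, F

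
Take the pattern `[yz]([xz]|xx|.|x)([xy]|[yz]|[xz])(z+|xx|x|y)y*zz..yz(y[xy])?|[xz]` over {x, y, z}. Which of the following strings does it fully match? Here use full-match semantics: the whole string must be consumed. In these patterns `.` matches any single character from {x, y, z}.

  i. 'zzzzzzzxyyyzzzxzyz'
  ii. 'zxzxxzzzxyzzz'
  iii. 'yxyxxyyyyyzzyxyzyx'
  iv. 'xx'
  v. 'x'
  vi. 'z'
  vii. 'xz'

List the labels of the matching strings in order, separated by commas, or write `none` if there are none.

iii, v, vi

i → no match
ii → no match
iii → match
iv → no match
v → match
vi → match
vii → no match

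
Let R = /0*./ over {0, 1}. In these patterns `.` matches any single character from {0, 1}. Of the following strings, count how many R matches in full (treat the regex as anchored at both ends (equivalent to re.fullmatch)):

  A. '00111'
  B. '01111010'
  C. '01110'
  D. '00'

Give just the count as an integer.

A → no match
B → no match
C → no match
D → match
Total matched: 1

1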